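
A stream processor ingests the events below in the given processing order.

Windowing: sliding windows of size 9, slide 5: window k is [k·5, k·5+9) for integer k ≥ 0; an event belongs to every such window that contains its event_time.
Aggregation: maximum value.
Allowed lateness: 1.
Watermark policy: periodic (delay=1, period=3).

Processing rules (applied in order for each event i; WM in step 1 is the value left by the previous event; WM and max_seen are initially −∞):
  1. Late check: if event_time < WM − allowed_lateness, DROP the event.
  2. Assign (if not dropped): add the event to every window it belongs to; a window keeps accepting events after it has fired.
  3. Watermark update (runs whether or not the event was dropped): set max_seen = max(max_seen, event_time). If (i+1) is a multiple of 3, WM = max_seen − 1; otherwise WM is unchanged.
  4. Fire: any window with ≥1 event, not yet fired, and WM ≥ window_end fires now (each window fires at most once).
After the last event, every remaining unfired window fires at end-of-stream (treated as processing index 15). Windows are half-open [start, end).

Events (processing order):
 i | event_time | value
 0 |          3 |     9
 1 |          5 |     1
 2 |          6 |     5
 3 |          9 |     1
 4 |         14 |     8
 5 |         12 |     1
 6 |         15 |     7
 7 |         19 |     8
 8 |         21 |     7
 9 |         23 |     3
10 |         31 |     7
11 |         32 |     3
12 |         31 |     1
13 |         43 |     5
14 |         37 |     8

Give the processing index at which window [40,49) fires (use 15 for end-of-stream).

i=0 t=3 v=9: → [0,9); WM=−∞
i=1 t=5 v=1: → [5,14),[0,9); WM=−∞
i=2 t=6 v=5: → [5,14),[0,9); WM=5
i=3 t=9 v=1: → [5,14); WM=5
i=4 t=14 v=8: → [10,19); WM=5
i=5 t=12 v=1: → [10,19),[5,14); WM=13; [0,9) fires=9
i=6 t=15 v=7: → [15,24),[10,19); WM=13
i=7 t=19 v=8: → [15,24); WM=13
i=8 t=21 v=7: → [20,29),[15,24); WM=20; [5,14) fires=5 [10,19) fires=8
i=9 t=23 v=3: → [20,29),[15,24); WM=20
i=10 t=31 v=7: → [30,39),[25,34); WM=20
i=11 t=32 v=3: → [30,39),[25,34); WM=31; [15,24) fires=8 [20,29) fires=7
i=12 t=31 v=1: → [30,39),[25,34); WM=31
i=13 t=43 v=5: → [40,49),[35,44); WM=31
i=14 t=37 v=8: → [35,44),[30,39); WM=42; [25,34) fires=7 [30,39) fires=8

15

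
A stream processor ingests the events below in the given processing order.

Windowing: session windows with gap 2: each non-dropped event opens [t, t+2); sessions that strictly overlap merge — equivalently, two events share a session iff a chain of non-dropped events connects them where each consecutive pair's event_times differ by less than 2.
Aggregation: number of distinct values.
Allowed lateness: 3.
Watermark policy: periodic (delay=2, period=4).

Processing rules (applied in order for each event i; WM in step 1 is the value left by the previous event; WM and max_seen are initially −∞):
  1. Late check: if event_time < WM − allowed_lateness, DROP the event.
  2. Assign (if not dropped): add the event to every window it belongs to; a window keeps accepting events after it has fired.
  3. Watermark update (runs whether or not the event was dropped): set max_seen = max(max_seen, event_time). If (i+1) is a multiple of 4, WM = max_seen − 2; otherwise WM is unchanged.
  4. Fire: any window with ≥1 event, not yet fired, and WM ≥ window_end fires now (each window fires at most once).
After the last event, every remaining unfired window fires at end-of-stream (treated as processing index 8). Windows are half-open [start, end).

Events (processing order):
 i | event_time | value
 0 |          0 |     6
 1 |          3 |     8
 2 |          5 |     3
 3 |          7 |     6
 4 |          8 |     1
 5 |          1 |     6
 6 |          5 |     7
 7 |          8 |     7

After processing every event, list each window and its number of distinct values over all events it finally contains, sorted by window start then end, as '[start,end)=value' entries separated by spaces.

[0,2)=1 [3,5)=1 [5,7)=2 [7,10)=3

i=0 t=0 v=6: → [0,2); WM=−∞
i=1 t=3 v=8: → [3,5); WM=−∞
i=2 t=5 v=3: → [5,7); WM=−∞
i=3 t=7 v=6: → [7,9); WM=5
i=4 t=8 v=1: → [7,10); WM=5
i=5 t=1 v=6: DROP (t<5-3); WM=5
i=6 t=5 v=7: → [5,7); WM=5
i=7 t=8 v=7: → [7,10); WM=6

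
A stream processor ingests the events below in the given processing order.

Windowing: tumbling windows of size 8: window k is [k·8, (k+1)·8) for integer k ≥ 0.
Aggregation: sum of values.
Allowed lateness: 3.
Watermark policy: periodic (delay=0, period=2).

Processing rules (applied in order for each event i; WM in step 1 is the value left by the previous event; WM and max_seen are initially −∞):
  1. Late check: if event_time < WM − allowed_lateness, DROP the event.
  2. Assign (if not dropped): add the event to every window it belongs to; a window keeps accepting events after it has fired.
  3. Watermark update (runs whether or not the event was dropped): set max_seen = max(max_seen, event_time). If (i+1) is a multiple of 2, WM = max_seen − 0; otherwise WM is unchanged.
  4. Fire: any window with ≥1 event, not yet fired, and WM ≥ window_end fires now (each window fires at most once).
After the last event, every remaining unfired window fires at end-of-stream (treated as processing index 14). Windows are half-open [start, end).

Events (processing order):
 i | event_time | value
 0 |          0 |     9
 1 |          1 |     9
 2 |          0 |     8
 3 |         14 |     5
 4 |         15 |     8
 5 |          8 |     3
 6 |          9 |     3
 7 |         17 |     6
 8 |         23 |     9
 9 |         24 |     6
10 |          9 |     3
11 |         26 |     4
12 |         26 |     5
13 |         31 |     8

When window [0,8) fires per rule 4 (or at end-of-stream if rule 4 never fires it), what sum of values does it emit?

26

i=0 t=0 v=9: → [0,8); WM=−∞
i=1 t=1 v=9: → [0,8); WM=1
i=2 t=0 v=8: → [0,8); WM=1
i=3 t=14 v=5: → [8,16); WM=14; [0,8) fires=26
i=4 t=15 v=8: → [8,16); WM=14
i=5 t=8 v=3: DROP (t<14-3); WM=15
i=6 t=9 v=3: DROP (t<15-3); WM=15
i=7 t=17 v=6: → [16,24); WM=17; [8,16) fires=13
i=8 t=23 v=9: → [16,24); WM=17
i=9 t=24 v=6: → [24,32); WM=24; [16,24) fires=15
i=10 t=9 v=3: DROP (t<24-3); WM=24
i=11 t=26 v=4: → [24,32); WM=26
i=12 t=26 v=5: → [24,32); WM=26
i=13 t=31 v=8: → [24,32); WM=31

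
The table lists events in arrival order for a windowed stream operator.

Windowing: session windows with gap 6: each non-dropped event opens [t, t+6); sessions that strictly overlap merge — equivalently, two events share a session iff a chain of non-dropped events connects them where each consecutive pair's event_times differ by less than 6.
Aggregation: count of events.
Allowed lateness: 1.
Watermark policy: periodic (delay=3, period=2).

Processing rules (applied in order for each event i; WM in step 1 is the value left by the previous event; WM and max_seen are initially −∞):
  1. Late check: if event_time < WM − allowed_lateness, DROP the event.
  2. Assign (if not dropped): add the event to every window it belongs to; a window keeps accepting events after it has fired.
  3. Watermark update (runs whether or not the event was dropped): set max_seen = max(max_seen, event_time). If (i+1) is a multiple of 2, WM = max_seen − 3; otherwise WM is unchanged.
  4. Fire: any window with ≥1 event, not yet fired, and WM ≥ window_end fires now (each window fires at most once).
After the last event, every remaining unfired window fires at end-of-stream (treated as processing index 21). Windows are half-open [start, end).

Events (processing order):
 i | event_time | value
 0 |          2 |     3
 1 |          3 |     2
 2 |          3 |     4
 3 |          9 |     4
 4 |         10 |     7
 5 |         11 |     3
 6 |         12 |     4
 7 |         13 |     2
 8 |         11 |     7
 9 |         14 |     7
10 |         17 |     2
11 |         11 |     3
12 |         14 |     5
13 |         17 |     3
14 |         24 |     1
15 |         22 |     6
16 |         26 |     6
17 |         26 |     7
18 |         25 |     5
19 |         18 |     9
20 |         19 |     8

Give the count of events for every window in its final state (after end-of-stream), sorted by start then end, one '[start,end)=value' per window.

[2,9)=3 [9,32)=16

i=0 t=2 v=3: → [2,8); WM=−∞
i=1 t=3 v=2: → [2,9); WM=0
i=2 t=3 v=4: → [2,9); WM=0
i=3 t=9 v=4: → [9,15); WM=6
i=4 t=10 v=7: → [9,16); WM=6
i=5 t=11 v=3: → [9,17); WM=8
i=6 t=12 v=4: → [9,18); WM=8
i=7 t=13 v=2: → [9,19); WM=10
i=8 t=11 v=7: → [9,19); WM=10
i=9 t=14 v=7: → [9,20); WM=11
i=10 t=17 v=2: → [9,23); WM=11
i=11 t=11 v=3: → [9,23); WM=14
i=12 t=14 v=5: → [9,23); WM=14
i=13 t=17 v=3: → [9,23); WM=14
i=14 t=24 v=1: → [24,30); WM=14
i=15 t=22 v=6: → [9,30); WM=21
i=16 t=26 v=6: → [9,32); WM=21
i=17 t=26 v=7: → [9,32); WM=23
i=18 t=25 v=5: → [9,32); WM=23
i=19 t=18 v=9: DROP (t<23-1); WM=23
i=20 t=19 v=8: DROP (t<23-1); WM=23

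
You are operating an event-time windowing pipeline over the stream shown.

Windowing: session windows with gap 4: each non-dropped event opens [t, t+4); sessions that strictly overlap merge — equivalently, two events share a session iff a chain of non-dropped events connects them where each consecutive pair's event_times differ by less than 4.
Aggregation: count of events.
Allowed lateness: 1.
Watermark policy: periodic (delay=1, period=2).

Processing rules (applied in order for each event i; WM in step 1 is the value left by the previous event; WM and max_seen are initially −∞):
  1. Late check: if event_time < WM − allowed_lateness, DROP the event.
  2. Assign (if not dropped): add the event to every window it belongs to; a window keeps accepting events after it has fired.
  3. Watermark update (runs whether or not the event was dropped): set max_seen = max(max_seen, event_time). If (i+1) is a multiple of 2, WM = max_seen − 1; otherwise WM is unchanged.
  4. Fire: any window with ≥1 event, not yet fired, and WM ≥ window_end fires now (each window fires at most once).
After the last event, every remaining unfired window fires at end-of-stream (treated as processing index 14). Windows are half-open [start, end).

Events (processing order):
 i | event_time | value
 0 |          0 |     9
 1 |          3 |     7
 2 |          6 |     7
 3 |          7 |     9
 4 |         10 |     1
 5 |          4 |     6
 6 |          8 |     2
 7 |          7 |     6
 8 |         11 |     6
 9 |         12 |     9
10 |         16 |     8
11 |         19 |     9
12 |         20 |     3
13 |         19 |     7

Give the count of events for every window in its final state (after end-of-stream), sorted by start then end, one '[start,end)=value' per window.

i=0 t=0 v=9: → [0,4); WM=−∞
i=1 t=3 v=7: → [0,7); WM=2
i=2 t=6 v=7: → [0,10); WM=2
i=3 t=7 v=9: → [0,11); WM=6
i=4 t=10 v=1: → [0,14); WM=6
i=5 t=4 v=6: DROP (t<6-1); WM=9
i=6 t=8 v=2: → [0,14); WM=9
i=7 t=7 v=6: DROP (t<9-1); WM=9
i=8 t=11 v=6: → [0,15); WM=9
i=9 t=12 v=9: → [0,16); WM=11
i=10 t=16 v=8: → [16,20); WM=11
i=11 t=19 v=9: → [16,23); WM=18
i=12 t=20 v=3: → [16,24); WM=18
i=13 t=19 v=7: → [16,24); WM=19

[0,16)=8 [16,24)=4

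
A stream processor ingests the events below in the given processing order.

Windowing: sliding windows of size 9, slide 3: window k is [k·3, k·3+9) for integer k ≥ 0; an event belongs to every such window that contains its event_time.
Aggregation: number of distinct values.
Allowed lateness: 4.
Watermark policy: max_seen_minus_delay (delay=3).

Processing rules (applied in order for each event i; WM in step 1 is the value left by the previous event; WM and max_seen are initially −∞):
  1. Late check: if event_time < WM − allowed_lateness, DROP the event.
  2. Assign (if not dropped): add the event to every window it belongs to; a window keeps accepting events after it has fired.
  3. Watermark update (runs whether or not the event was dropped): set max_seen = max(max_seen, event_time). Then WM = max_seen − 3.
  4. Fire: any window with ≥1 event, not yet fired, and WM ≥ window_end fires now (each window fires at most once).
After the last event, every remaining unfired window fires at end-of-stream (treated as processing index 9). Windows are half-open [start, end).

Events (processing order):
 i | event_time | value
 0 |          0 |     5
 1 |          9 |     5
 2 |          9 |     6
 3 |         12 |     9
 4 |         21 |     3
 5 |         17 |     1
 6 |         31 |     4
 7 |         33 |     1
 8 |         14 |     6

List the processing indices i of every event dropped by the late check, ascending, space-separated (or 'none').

8

i=0 t=0 v=5: → [0,9); WM=-3
i=1 t=9 v=5: → [9,18),[6,15),[3,12); WM=6
i=2 t=9 v=6: → [9,18),[6,15),[3,12); WM=6
i=3 t=12 v=9: → [12,21),[9,18),[6,15); WM=9; [0,9) fires=1
i=4 t=21 v=3: → [21,30),[18,27),[15,24); WM=18; [3,12) fires=2 [6,15) fires=3 [9,18) fires=3
i=5 t=17 v=1: → [15,24),[12,21),[9,18); WM=18
i=6 t=31 v=4: → [30,39),[27,36),[24,33); WM=28; [12,21) fires=2 [15,24) fires=2 [18,27) fires=1
i=7 t=33 v=1: → [33,42),[30,39),[27,36); WM=30; [21,30) fires=1
i=8 t=14 v=6: DROP (t<30-4); WM=30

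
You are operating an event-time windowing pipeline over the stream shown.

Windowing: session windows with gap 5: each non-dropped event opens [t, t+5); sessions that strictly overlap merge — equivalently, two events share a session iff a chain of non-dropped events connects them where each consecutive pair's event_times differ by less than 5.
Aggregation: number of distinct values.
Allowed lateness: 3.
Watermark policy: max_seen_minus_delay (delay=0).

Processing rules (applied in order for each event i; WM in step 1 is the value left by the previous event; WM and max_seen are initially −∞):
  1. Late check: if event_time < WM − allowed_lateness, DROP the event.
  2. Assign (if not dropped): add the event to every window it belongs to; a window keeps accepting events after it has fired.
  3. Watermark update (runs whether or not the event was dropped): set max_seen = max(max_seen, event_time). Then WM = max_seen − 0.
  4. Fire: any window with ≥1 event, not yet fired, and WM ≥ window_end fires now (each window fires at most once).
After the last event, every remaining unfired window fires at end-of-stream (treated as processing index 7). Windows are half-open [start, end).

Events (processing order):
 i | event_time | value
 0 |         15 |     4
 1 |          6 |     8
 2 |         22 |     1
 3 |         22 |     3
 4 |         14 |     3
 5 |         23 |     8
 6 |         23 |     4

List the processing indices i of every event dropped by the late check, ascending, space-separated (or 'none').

i=0 t=15 v=4: → [15,20); WM=15
i=1 t=6 v=8: DROP (t<15-3); WM=15
i=2 t=22 v=1: → [22,27); WM=22
i=3 t=22 v=3: → [22,27); WM=22
i=4 t=14 v=3: DROP (t<22-3); WM=22
i=5 t=23 v=8: → [22,28); WM=23
i=6 t=23 v=4: → [22,28); WM=23

1 4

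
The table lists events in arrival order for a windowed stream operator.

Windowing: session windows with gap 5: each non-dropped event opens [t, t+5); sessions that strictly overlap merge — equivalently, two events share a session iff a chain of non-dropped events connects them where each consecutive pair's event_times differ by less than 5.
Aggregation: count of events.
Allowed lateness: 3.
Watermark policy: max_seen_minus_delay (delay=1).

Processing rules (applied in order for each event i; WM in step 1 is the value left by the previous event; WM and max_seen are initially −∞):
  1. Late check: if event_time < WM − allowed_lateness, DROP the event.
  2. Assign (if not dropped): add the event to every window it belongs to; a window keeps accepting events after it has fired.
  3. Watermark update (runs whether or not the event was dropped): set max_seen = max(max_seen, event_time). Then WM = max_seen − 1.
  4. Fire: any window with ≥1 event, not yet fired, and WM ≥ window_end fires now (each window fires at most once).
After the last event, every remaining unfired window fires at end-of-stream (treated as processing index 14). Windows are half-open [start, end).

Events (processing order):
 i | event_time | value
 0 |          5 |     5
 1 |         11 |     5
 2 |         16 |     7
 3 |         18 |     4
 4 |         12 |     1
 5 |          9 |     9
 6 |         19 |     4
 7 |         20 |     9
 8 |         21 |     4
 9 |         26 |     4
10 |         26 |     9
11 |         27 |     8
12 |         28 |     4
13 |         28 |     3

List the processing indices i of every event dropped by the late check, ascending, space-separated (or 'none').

4 5

i=0 t=5 v=5: → [5,10); WM=4
i=1 t=11 v=5: → [11,16); WM=10
i=2 t=16 v=7: → [16,21); WM=15
i=3 t=18 v=4: → [16,23); WM=17
i=4 t=12 v=1: DROP (t<17-3); WM=17
i=5 t=9 v=9: DROP (t<17-3); WM=17
i=6 t=19 v=4: → [16,24); WM=18
i=7 t=20 v=9: → [16,25); WM=19
i=8 t=21 v=4: → [16,26); WM=20
i=9 t=26 v=4: → [26,31); WM=25
i=10 t=26 v=9: → [26,31); WM=25
i=11 t=27 v=8: → [26,32); WM=26
i=12 t=28 v=4: → [26,33); WM=27
i=13 t=28 v=3: → [26,33); WM=27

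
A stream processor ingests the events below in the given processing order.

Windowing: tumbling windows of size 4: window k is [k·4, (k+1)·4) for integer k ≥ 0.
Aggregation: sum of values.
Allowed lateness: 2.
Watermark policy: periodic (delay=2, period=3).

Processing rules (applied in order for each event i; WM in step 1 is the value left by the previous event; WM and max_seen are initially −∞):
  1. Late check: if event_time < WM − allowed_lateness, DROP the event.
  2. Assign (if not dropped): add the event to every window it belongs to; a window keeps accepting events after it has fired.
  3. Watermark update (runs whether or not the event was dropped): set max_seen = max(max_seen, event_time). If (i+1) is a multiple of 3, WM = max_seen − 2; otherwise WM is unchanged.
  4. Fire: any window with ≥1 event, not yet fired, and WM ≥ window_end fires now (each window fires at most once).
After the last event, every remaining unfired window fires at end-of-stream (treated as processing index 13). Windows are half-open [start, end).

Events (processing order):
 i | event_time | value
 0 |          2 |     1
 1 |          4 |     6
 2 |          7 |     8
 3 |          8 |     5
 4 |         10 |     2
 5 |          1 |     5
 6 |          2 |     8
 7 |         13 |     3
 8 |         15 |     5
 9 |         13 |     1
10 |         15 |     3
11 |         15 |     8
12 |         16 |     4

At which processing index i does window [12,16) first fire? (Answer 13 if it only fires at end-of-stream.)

i=0 t=2 v=1: → [0,4); WM=−∞
i=1 t=4 v=6: → [4,8); WM=−∞
i=2 t=7 v=8: → [4,8); WM=5; [0,4) fires=1
i=3 t=8 v=5: → [8,12); WM=5
i=4 t=10 v=2: → [8,12); WM=5
i=5 t=1 v=5: DROP (t<5-2); WM=8; [4,8) fires=14
i=6 t=2 v=8: DROP (t<8-2); WM=8
i=7 t=13 v=3: → [12,16); WM=8
i=8 t=15 v=5: → [12,16); WM=13; [8,12) fires=7
i=9 t=13 v=1: → [12,16); WM=13
i=10 t=15 v=3: → [12,16); WM=13
i=11 t=15 v=8: → [12,16); WM=13
i=12 t=16 v=4: → [16,20); WM=13

13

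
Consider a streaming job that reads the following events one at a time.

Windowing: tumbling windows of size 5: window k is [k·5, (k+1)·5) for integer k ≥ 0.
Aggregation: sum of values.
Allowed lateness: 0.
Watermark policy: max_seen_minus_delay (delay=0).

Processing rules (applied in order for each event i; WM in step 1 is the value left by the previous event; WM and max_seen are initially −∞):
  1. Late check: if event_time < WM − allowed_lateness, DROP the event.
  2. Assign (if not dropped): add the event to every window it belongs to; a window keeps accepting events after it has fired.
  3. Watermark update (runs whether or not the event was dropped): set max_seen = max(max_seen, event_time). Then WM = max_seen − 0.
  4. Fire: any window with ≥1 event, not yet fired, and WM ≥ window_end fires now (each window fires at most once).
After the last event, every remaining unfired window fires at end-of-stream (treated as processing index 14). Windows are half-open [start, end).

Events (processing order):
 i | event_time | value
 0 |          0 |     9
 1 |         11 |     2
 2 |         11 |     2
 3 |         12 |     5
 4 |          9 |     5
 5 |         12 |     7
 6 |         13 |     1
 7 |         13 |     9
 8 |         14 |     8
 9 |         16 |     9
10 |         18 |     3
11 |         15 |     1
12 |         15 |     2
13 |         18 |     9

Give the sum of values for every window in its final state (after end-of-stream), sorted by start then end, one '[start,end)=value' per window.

[0,5)=9 [10,15)=34 [15,20)=21

i=0 t=0 v=9: → [0,5); WM=0
i=1 t=11 v=2: → [10,15); WM=11; [0,5) fires=9
i=2 t=11 v=2: → [10,15); WM=11
i=3 t=12 v=5: → [10,15); WM=12
i=4 t=9 v=5: DROP (t<12-0); WM=12
i=5 t=12 v=7: → [10,15); WM=12
i=6 t=13 v=1: → [10,15); WM=13
i=7 t=13 v=9: → [10,15); WM=13
i=8 t=14 v=8: → [10,15); WM=14
i=9 t=16 v=9: → [15,20); WM=16; [10,15) fires=34
i=10 t=18 v=3: → [15,20); WM=18
i=11 t=15 v=1: DROP (t<18-0); WM=18
i=12 t=15 v=2: DROP (t<18-0); WM=18
i=13 t=18 v=9: → [15,20); WM=18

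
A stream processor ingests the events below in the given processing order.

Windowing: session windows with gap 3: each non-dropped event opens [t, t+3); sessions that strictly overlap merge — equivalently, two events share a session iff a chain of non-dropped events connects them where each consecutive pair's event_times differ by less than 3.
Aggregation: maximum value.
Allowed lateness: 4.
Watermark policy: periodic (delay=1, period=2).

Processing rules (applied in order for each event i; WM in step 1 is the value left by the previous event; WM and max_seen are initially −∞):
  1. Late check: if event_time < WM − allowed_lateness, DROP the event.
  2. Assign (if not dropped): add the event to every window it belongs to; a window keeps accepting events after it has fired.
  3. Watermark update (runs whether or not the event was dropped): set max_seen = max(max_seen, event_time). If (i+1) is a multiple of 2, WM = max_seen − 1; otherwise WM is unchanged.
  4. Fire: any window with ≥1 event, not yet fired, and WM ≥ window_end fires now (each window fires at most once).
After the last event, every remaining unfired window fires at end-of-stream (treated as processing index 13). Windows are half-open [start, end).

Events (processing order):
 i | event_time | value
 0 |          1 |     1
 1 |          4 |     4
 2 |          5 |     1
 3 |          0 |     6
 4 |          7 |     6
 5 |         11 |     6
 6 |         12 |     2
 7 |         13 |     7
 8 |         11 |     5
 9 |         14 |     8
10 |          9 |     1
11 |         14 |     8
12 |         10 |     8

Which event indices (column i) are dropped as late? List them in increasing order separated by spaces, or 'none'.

none

i=0 t=1 v=1: → [1,4); WM=−∞
i=1 t=4 v=4: → [4,7); WM=3
i=2 t=5 v=1: → [4,8); WM=3
i=3 t=0 v=6: → [0,4); WM=4
i=4 t=7 v=6: → [4,10); WM=4
i=5 t=11 v=6: → [11,14); WM=10
i=6 t=12 v=2: → [11,15); WM=10
i=7 t=13 v=7: → [11,16); WM=12
i=8 t=11 v=5: → [11,16); WM=12
i=9 t=14 v=8: → [11,17); WM=13
i=10 t=9 v=1: → [4,17); WM=13
i=11 t=14 v=8: → [4,17); WM=13
i=12 t=10 v=8: → [4,17); WM=13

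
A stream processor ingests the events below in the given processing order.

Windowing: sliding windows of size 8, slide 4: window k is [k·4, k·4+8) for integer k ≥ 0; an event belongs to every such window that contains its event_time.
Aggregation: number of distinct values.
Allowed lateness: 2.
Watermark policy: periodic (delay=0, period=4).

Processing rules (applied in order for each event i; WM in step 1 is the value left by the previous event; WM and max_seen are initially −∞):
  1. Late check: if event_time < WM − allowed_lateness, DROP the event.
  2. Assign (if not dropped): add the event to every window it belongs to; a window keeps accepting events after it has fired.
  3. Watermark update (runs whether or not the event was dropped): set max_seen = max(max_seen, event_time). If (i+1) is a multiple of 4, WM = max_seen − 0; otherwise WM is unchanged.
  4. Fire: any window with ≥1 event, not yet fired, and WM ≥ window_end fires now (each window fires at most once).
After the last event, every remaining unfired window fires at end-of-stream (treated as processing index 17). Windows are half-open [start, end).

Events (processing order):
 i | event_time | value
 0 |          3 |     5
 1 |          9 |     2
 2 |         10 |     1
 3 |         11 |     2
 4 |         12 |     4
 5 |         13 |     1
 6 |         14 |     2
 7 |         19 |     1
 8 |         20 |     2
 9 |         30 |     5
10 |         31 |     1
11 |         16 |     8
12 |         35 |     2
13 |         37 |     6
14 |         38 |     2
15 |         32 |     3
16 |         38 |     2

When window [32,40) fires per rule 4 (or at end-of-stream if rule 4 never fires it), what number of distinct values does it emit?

i=0 t=3 v=5: → [0,8); WM=−∞
i=1 t=9 v=2: → [8,16),[4,12); WM=−∞
i=2 t=10 v=1: → [8,16),[4,12); WM=−∞
i=3 t=11 v=2: → [8,16),[4,12); WM=11; [0,8) fires=1
i=4 t=12 v=4: → [12,20),[8,16); WM=11
i=5 t=13 v=1: → [12,20),[8,16); WM=11
i=6 t=14 v=2: → [12,20),[8,16); WM=11
i=7 t=19 v=1: → [16,24),[12,20); WM=19; [4,12) fires=2 [8,16) fires=3
i=8 t=20 v=2: → [20,28),[16,24); WM=19
i=9 t=30 v=5: → [28,36),[24,32); WM=19
i=10 t=31 v=1: → [28,36),[24,32); WM=19
i=11 t=16 v=8: DROP (t<19-2); WM=31; [12,20) fires=3 [16,24) fires=2 [20,28) fires=1
i=12 t=35 v=2: → [32,40),[28,36); WM=31
i=13 t=37 v=6: → [36,44),[32,40); WM=31
i=14 t=38 v=2: → [36,44),[32,40); WM=31
i=15 t=32 v=3: → [32,40),[28,36); WM=38; [24,32) fires=2 [28,36) fires=4
i=16 t=38 v=2: → [36,44),[32,40); WM=38

3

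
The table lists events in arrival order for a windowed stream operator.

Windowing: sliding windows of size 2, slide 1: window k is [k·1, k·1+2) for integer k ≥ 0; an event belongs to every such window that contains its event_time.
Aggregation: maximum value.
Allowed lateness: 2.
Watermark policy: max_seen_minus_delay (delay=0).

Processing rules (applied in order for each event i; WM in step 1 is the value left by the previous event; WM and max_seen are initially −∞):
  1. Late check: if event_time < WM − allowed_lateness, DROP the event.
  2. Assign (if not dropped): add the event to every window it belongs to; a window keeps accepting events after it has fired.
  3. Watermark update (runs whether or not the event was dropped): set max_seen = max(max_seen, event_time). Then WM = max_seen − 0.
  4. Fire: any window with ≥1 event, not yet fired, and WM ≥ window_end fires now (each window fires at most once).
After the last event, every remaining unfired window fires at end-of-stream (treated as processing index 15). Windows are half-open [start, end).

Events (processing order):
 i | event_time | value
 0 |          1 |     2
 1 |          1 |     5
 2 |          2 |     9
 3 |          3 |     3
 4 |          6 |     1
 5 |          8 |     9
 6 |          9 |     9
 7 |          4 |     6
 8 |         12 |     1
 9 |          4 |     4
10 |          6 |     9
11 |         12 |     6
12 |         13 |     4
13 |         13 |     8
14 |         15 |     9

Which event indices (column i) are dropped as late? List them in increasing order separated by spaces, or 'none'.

7 9 10

i=0 t=1 v=2: → [1,3),[0,2); WM=1
i=1 t=1 v=5: → [1,3),[0,2); WM=1
i=2 t=2 v=9: → [2,4),[1,3); WM=2; [0,2) fires=5
i=3 t=3 v=3: → [3,5),[2,4); WM=3; [1,3) fires=9
i=4 t=6 v=1: → [6,8),[5,7); WM=6; [2,4) fires=9 [3,5) fires=3
i=5 t=8 v=9: → [8,10),[7,9); WM=8; [5,7) fires=1 [6,8) fires=1
i=6 t=9 v=9: → [9,11),[8,10); WM=9; [7,9) fires=9
i=7 t=4 v=6: DROP (t<9-2); WM=9
i=8 t=12 v=1: → [12,14),[11,13); WM=12; [8,10) fires=9 [9,11) fires=9
i=9 t=4 v=4: DROP (t<12-2); WM=12
i=10 t=6 v=9: DROP (t<12-2); WM=12
i=11 t=12 v=6: → [12,14),[11,13); WM=12
i=12 t=13 v=4: → [13,15),[12,14); WM=13; [11,13) fires=6
i=13 t=13 v=8: → [13,15),[12,14); WM=13
i=14 t=15 v=9: → [15,17),[14,16); WM=15; [12,14) fires=8 [13,15) fires=8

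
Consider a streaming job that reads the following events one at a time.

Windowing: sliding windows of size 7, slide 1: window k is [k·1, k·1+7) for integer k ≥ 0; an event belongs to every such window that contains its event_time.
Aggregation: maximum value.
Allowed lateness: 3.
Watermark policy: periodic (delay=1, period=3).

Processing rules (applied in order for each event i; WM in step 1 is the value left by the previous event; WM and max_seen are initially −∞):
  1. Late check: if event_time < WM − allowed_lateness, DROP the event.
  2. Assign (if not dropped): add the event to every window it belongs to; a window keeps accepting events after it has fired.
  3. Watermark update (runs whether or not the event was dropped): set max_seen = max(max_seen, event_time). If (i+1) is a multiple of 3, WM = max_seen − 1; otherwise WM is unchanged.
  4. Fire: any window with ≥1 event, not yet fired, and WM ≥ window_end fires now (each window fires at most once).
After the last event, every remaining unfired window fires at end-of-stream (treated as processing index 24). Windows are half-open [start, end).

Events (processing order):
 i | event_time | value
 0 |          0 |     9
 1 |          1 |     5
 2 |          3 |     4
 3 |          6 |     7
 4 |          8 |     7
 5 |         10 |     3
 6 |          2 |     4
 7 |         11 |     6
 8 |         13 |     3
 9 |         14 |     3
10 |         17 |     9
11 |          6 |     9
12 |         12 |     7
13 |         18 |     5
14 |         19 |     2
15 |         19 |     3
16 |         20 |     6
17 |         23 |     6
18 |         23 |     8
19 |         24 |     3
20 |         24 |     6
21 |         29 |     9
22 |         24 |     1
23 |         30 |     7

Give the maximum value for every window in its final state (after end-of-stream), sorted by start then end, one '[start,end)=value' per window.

[0,7)=9 [1,8)=7 [2,9)=7 [3,10)=7 [4,11)=7 [5,12)=7 [6,13)=7 [7,14)=7 [8,15)=7 [9,16)=6 [10,17)=6 [11,18)=9 [12,19)=9 [13,20)=9 [14,21)=9 [15,22)=9 [16,23)=9 [17,24)=9 [18,25)=8 [19,26)=8 [20,27)=8 [21,28)=8 [22,29)=8 [23,30)=9 [24,31)=9 [25,32)=9 [26,33)=9 [27,34)=9 [28,35)=9 [29,36)=9 [30,37)=7

i=0 t=0 v=9: → [0,7); WM=−∞
i=1 t=1 v=5: → [1,8),[0,7); WM=−∞
i=2 t=3 v=4: → [3,10),[2,9),[1,8),[0,7); WM=2
i=3 t=6 v=7: → [6,13),[5,12),[4,11),[3,10),[2,9),[1,8),[0,7); WM=2
i=4 t=8 v=7: → [8,15),[7,14),[6,13),[5,12),[4,11),[3,10),[2,9); WM=2
i=5 t=10 v=3: → [10,17),[9,16),[8,15),[7,14),[6,13),[5,12),[4,11); WM=9; [0,7) fires=9 [1,8) fires=7 [2,9) fires=7
i=6 t=2 v=4: DROP (t<9-3); WM=9
i=7 t=11 v=6: → [11,18),[10,17),[9,16),[8,15),[7,14),[6,13),[5,12); WM=9
i=8 t=13 v=3: → [13,20),[12,19),[11,18),[10,17),[9,16),[8,15),[7,14); WM=12; [3,10) fires=7 [4,11) fires=7 [5,12) fires=7
i=9 t=14 v=3: → [14,21),[13,20),[12,19),[11,18),[10,17),[9,16),[8,15); WM=12
i=10 t=17 v=9: → [17,24),[16,23),[15,22),[14,21),[13,20),[12,19),[11,18); WM=12
i=11 t=6 v=9: DROP (t<12-3); WM=16; [6,13) fires=7 [7,14) fires=7 [8,15) fires=7 [9,16) fires=6
i=12 t=12 v=7: DROP (t<16-3); WM=16
i=13 t=18 v=5: → [18,25),[17,24),[16,23),[15,22),[14,21),[13,20),[12,19); WM=16
i=14 t=19 v=2: → [19,26),[18,25),[17,24),[16,23),[15,22),[14,21),[13,20); WM=18; [10,17) fires=6 [11,18) fires=9
i=15 t=19 v=3: → [19,26),[18,25),[17,24),[16,23),[15,22),[14,21),[13,20); WM=18
i=16 t=20 v=6: → [20,27),[19,26),[18,25),[17,24),[16,23),[15,22),[14,21); WM=18
i=17 t=23 v=6: → [23,30),[22,29),[21,28),[20,27),[19,26),[18,25),[17,24); WM=22; [12,19) fires=9 [13,20) fires=9 [14,21) fires=9 [15,22) fires=9
i=18 t=23 v=8: → [23,30),[22,29),[21,28),[20,27),[19,26),[18,25),[17,24); WM=22
i=19 t=24 v=3: → [24,31),[23,30),[22,29),[21,28),[20,27),[19,26),[18,25); WM=22
i=20 t=24 v=6: → [24,31),[23,30),[22,29),[21,28),[20,27),[19,26),[18,25); WM=23; [16,23) fires=9
i=21 t=29 v=9: → [29,36),[28,35),[27,34),[26,33),[25,32),[24,31),[23,30); WM=23
i=22 t=24 v=1: → [24,31),[23,30),[22,29),[21,28),[20,27),[19,26),[18,25); WM=23
i=23 t=30 v=7: → [30,37),[29,36),[28,35),[27,34),[26,33),[25,32),[24,31); WM=29; [17,24) fires=9 [18,25) fires=8 [19,26) fires=8 [20,27) fires=8 [21,28) fires=8 [22,29) fires=8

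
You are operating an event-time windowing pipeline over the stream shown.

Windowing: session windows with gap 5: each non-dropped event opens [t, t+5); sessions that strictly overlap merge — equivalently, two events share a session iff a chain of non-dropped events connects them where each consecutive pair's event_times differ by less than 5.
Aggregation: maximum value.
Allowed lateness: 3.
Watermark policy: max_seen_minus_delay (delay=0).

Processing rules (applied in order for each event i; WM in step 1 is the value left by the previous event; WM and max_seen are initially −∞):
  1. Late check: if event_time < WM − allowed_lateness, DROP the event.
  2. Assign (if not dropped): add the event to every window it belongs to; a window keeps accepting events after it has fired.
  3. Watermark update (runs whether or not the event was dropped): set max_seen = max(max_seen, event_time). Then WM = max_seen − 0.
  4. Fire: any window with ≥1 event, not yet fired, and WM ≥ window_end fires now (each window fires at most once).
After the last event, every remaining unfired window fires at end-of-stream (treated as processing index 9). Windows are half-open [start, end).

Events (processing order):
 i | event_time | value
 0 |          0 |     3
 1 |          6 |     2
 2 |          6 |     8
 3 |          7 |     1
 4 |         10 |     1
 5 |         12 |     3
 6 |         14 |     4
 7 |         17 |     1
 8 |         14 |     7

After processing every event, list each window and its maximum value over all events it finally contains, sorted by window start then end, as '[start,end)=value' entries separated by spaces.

i=0 t=0 v=3: → [0,5); WM=0
i=1 t=6 v=2: → [6,11); WM=6
i=2 t=6 v=8: → [6,11); WM=6
i=3 t=7 v=1: → [6,12); WM=7
i=4 t=10 v=1: → [6,15); WM=10
i=5 t=12 v=3: → [6,17); WM=12
i=6 t=14 v=4: → [6,19); WM=14
i=7 t=17 v=1: → [6,22); WM=17
i=8 t=14 v=7: → [6,22); WM=17

[0,5)=3 [6,22)=8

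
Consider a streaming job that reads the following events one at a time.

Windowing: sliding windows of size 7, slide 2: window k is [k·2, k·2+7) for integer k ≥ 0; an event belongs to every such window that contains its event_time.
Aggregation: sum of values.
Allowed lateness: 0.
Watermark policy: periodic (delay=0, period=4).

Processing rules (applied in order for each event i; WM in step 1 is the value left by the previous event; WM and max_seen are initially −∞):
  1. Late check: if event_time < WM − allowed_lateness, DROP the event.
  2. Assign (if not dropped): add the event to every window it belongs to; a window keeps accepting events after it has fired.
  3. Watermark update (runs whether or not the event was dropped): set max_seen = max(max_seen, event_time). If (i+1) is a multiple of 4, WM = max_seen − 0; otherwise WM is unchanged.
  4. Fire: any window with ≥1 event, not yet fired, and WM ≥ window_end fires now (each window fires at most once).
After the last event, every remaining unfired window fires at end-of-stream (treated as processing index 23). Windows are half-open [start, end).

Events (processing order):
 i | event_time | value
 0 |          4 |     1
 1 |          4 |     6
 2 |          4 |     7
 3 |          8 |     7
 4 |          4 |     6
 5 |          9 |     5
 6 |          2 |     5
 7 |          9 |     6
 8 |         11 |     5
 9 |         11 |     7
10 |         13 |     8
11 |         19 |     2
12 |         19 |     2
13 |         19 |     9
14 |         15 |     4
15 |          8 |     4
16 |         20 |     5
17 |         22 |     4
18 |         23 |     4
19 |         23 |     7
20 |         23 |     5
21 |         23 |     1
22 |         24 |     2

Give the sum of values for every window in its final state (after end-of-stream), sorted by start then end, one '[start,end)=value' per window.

[0,7)=14 [2,9)=21 [4,11)=32 [6,13)=30 [8,15)=38 [10,17)=20 [12,19)=8 [14,21)=18 [16,23)=22 [18,25)=41 [20,27)=28 [22,29)=23 [24,31)=2

i=0 t=4 v=1: → [4,11),[2,9),[0,7); WM=−∞
i=1 t=4 v=6: → [4,11),[2,9),[0,7); WM=−∞
i=2 t=4 v=7: → [4,11),[2,9),[0,7); WM=−∞
i=3 t=8 v=7: → [8,15),[6,13),[4,11),[2,9); WM=8; [0,7) fires=14
i=4 t=4 v=6: DROP (t<8-0); WM=8
i=5 t=9 v=5: → [8,15),[6,13),[4,11); WM=8
i=6 t=2 v=5: DROP (t<8-0); WM=8
i=7 t=9 v=6: → [8,15),[6,13),[4,11); WM=9; [2,9) fires=21
i=8 t=11 v=5: → [10,17),[8,15),[6,13); WM=9
i=9 t=11 v=7: → [10,17),[8,15),[6,13); WM=9
i=10 t=13 v=8: → [12,19),[10,17),[8,15); WM=9
i=11 t=19 v=2: → [18,25),[16,23),[14,21); WM=19; [4,11) fires=32 [6,13) fires=30 [8,15) fires=38 [10,17) fires=20 [12,19) fires=8
i=12 t=19 v=2: → [18,25),[16,23),[14,21); WM=19
i=13 t=19 v=9: → [18,25),[16,23),[14,21); WM=19
i=14 t=15 v=4: DROP (t<19-0); WM=19
i=15 t=8 v=4: DROP (t<19-0); WM=19
i=16 t=20 v=5: → [20,27),[18,25),[16,23),[14,21); WM=19
i=17 t=22 v=4: → [22,29),[20,27),[18,25),[16,23); WM=19
i=18 t=23 v=4: → [22,29),[20,27),[18,25); WM=19
i=19 t=23 v=7: → [22,29),[20,27),[18,25); WM=23; [14,21) fires=18 [16,23) fires=22
i=20 t=23 v=5: → [22,29),[20,27),[18,25); WM=23
i=21 t=23 v=1: → [22,29),[20,27),[18,25); WM=23
i=22 t=24 v=2: → [24,31),[22,29),[20,27),[18,25); WM=23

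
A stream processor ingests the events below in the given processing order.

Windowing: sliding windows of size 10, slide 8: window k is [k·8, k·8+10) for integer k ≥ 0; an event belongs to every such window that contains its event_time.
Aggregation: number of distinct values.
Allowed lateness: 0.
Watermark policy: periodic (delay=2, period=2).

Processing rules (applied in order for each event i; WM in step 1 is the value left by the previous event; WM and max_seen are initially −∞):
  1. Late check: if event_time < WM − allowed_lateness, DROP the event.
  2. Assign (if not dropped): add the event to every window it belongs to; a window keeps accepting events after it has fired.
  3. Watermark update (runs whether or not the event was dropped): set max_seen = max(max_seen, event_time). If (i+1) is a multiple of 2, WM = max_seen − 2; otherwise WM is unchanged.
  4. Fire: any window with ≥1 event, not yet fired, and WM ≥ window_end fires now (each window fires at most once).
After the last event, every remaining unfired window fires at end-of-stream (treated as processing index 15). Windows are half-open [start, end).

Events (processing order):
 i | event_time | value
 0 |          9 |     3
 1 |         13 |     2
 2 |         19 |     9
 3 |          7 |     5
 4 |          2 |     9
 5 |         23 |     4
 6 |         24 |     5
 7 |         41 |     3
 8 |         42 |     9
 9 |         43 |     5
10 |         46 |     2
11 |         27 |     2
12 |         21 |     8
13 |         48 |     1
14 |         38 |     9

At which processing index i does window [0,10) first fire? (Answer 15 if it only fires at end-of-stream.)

1

i=0 t=9 v=3: → [8,18),[0,10); WM=−∞
i=1 t=13 v=2: → [8,18); WM=11; [0,10) fires=1
i=2 t=19 v=9: → [16,26); WM=11
i=3 t=7 v=5: DROP (t<11-0); WM=17
i=4 t=2 v=9: DROP (t<17-0); WM=17
i=5 t=23 v=4: → [16,26); WM=21; [8,18) fires=2
i=6 t=24 v=5: → [24,34),[16,26); WM=21
i=7 t=41 v=3: → [40,50),[32,42); WM=39; [16,26) fires=3 [24,34) fires=1
i=8 t=42 v=9: → [40,50); WM=39
i=9 t=43 v=5: → [40,50); WM=41
i=10 t=46 v=2: → [40,50); WM=41
i=11 t=27 v=2: DROP (t<41-0); WM=44; [32,42) fires=1
i=12 t=21 v=8: DROP (t<44-0); WM=44
i=13 t=48 v=1: → [48,58),[40,50); WM=46
i=14 t=38 v=9: DROP (t<46-0); WM=46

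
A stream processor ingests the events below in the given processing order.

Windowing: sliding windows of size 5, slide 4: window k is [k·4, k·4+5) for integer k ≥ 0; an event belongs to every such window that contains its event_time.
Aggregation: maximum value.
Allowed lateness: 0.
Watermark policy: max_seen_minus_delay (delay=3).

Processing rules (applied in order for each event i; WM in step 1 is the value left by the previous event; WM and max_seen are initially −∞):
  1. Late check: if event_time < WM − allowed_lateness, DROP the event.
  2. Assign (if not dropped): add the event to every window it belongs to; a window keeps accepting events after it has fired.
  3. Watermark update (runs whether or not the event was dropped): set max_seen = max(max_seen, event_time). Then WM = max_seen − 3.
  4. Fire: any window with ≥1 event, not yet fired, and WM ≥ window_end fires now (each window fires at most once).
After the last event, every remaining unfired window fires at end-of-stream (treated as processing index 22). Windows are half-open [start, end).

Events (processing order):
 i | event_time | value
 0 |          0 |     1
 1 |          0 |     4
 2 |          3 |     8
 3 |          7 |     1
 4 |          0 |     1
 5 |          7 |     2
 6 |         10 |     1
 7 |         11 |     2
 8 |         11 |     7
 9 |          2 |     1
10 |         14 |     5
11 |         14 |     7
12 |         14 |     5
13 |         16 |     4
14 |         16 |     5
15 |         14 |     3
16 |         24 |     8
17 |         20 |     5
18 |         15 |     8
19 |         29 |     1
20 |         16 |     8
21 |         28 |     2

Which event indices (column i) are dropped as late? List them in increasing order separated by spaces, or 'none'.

i=0 t=0 v=1: → [0,5); WM=-3
i=1 t=0 v=4: → [0,5); WM=-3
i=2 t=3 v=8: → [0,5); WM=0
i=3 t=7 v=1: → [4,9); WM=4
i=4 t=0 v=1: DROP (t<4-0); WM=4
i=5 t=7 v=2: → [4,9); WM=4
i=6 t=10 v=1: → [8,13); WM=7; [0,5) fires=8
i=7 t=11 v=2: → [8,13); WM=8
i=8 t=11 v=7: → [8,13); WM=8
i=9 t=2 v=1: DROP (t<8-0); WM=8
i=10 t=14 v=5: → [12,17); WM=11; [4,9) fires=2
i=11 t=14 v=7: → [12,17); WM=11
i=12 t=14 v=5: → [12,17); WM=11
i=13 t=16 v=4: → [16,21),[12,17); WM=13; [8,13) fires=7
i=14 t=16 v=5: → [16,21),[12,17); WM=13
i=15 t=14 v=3: → [12,17); WM=13
i=16 t=24 v=8: → [24,29),[20,25); WM=21; [12,17) fires=7 [16,21) fires=5
i=17 t=20 v=5: DROP (t<21-0); WM=21
i=18 t=15 v=8: DROP (t<21-0); WM=21
i=19 t=29 v=1: → [28,33); WM=26; [20,25) fires=8
i=20 t=16 v=8: DROP (t<26-0); WM=26
i=21 t=28 v=2: → [28,33),[24,29); WM=26

4 9 17 18 20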